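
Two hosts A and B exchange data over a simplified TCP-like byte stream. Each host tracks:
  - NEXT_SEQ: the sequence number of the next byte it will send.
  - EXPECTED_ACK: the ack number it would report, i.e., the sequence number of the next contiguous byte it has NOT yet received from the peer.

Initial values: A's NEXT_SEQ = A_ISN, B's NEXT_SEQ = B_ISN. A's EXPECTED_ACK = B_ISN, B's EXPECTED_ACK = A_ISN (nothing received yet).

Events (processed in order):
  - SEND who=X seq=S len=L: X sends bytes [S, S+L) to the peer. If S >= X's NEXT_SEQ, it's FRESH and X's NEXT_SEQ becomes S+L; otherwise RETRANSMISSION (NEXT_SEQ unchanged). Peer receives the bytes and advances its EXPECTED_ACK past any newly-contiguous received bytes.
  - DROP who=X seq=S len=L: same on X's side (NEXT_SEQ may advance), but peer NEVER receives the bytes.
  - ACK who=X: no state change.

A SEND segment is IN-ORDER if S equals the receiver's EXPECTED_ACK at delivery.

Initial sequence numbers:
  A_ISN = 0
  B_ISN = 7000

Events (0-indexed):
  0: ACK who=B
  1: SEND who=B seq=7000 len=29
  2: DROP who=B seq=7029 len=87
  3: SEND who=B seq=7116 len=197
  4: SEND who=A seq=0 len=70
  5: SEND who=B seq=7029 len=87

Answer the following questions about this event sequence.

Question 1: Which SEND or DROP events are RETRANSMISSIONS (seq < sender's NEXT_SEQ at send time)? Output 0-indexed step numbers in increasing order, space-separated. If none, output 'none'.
Answer: 5

Derivation:
Step 1: SEND seq=7000 -> fresh
Step 2: DROP seq=7029 -> fresh
Step 3: SEND seq=7116 -> fresh
Step 4: SEND seq=0 -> fresh
Step 5: SEND seq=7029 -> retransmit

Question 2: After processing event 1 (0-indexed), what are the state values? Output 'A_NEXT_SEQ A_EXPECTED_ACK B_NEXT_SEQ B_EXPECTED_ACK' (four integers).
After event 0: A_seq=0 A_ack=7000 B_seq=7000 B_ack=0
After event 1: A_seq=0 A_ack=7029 B_seq=7029 B_ack=0

0 7029 7029 0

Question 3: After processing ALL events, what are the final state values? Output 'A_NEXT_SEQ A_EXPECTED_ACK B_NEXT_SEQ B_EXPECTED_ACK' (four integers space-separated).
Answer: 70 7313 7313 70

Derivation:
After event 0: A_seq=0 A_ack=7000 B_seq=7000 B_ack=0
After event 1: A_seq=0 A_ack=7029 B_seq=7029 B_ack=0
After event 2: A_seq=0 A_ack=7029 B_seq=7116 B_ack=0
After event 3: A_seq=0 A_ack=7029 B_seq=7313 B_ack=0
After event 4: A_seq=70 A_ack=7029 B_seq=7313 B_ack=70
After event 5: A_seq=70 A_ack=7313 B_seq=7313 B_ack=70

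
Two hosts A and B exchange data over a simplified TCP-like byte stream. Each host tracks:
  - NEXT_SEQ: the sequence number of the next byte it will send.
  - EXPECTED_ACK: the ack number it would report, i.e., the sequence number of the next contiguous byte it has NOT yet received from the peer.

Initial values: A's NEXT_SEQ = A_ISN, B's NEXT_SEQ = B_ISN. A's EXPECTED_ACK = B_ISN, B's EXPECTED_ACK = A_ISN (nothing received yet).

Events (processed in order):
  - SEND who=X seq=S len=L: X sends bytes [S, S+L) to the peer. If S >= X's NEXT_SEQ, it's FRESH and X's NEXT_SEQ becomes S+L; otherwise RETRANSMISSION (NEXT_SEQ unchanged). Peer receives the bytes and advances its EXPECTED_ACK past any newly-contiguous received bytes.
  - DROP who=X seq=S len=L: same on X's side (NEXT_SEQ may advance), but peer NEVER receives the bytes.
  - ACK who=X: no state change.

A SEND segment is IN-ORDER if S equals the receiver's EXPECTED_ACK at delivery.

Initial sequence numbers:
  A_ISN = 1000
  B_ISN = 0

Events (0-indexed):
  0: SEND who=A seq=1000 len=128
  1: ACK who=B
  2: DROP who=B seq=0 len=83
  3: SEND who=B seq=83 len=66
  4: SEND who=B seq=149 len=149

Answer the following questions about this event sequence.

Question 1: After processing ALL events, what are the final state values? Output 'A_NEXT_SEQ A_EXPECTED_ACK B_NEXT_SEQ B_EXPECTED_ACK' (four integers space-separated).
After event 0: A_seq=1128 A_ack=0 B_seq=0 B_ack=1128
After event 1: A_seq=1128 A_ack=0 B_seq=0 B_ack=1128
After event 2: A_seq=1128 A_ack=0 B_seq=83 B_ack=1128
After event 3: A_seq=1128 A_ack=0 B_seq=149 B_ack=1128
After event 4: A_seq=1128 A_ack=0 B_seq=298 B_ack=1128

Answer: 1128 0 298 1128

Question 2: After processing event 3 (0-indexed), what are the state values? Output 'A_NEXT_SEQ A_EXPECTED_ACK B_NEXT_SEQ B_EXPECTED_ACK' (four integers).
After event 0: A_seq=1128 A_ack=0 B_seq=0 B_ack=1128
After event 1: A_seq=1128 A_ack=0 B_seq=0 B_ack=1128
After event 2: A_seq=1128 A_ack=0 B_seq=83 B_ack=1128
After event 3: A_seq=1128 A_ack=0 B_seq=149 B_ack=1128

1128 0 149 1128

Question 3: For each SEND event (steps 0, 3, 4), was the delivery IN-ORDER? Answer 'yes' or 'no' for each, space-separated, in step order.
Answer: yes no no

Derivation:
Step 0: SEND seq=1000 -> in-order
Step 3: SEND seq=83 -> out-of-order
Step 4: SEND seq=149 -> out-of-order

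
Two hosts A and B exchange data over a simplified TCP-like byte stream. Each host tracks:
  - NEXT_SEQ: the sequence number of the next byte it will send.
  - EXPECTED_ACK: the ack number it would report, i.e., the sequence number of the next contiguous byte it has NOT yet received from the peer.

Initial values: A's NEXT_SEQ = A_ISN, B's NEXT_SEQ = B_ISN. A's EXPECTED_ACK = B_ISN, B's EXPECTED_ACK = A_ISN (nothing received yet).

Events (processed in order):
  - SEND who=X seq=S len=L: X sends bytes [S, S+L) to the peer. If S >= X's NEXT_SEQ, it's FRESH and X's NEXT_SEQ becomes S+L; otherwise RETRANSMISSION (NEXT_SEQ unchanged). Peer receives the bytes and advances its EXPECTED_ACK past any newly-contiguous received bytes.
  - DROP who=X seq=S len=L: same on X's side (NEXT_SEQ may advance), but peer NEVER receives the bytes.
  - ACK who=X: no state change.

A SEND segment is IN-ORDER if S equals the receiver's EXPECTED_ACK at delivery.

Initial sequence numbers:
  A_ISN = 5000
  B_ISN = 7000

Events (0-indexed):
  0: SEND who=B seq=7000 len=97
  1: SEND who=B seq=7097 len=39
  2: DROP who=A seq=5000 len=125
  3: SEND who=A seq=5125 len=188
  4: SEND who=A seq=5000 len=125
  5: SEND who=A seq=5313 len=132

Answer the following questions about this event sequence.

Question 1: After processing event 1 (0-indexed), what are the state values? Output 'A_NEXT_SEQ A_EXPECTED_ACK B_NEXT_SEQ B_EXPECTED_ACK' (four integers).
After event 0: A_seq=5000 A_ack=7097 B_seq=7097 B_ack=5000
After event 1: A_seq=5000 A_ack=7136 B_seq=7136 B_ack=5000

5000 7136 7136 5000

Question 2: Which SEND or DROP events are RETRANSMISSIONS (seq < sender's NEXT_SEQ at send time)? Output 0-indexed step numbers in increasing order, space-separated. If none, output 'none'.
Answer: 4

Derivation:
Step 0: SEND seq=7000 -> fresh
Step 1: SEND seq=7097 -> fresh
Step 2: DROP seq=5000 -> fresh
Step 3: SEND seq=5125 -> fresh
Step 4: SEND seq=5000 -> retransmit
Step 5: SEND seq=5313 -> fresh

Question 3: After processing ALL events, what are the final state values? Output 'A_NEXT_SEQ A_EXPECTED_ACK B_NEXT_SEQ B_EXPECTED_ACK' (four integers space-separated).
After event 0: A_seq=5000 A_ack=7097 B_seq=7097 B_ack=5000
After event 1: A_seq=5000 A_ack=7136 B_seq=7136 B_ack=5000
After event 2: A_seq=5125 A_ack=7136 B_seq=7136 B_ack=5000
After event 3: A_seq=5313 A_ack=7136 B_seq=7136 B_ack=5000
After event 4: A_seq=5313 A_ack=7136 B_seq=7136 B_ack=5313
After event 5: A_seq=5445 A_ack=7136 B_seq=7136 B_ack=5445

Answer: 5445 7136 7136 5445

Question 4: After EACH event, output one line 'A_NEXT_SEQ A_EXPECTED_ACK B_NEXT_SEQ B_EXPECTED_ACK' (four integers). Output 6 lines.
5000 7097 7097 5000
5000 7136 7136 5000
5125 7136 7136 5000
5313 7136 7136 5000
5313 7136 7136 5313
5445 7136 7136 5445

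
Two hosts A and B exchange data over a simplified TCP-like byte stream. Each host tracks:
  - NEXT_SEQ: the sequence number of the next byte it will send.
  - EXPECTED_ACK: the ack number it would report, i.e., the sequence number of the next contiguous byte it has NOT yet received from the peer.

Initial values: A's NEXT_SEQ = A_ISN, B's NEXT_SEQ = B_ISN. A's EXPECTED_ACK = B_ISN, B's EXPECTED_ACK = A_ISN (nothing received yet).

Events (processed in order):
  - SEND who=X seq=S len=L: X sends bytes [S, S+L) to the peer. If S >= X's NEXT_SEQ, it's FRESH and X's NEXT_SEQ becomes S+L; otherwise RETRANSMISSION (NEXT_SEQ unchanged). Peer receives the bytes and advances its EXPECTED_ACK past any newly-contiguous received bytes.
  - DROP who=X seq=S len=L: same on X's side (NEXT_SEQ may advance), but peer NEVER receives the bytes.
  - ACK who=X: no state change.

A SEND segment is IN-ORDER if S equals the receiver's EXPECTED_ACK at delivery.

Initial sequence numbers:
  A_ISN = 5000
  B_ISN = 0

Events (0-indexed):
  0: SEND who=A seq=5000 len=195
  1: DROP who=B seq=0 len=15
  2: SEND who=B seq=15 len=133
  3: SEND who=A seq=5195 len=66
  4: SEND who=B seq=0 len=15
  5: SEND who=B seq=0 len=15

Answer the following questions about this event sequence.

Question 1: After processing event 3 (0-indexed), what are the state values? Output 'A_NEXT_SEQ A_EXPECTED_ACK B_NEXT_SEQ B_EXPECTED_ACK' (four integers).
After event 0: A_seq=5195 A_ack=0 B_seq=0 B_ack=5195
After event 1: A_seq=5195 A_ack=0 B_seq=15 B_ack=5195
After event 2: A_seq=5195 A_ack=0 B_seq=148 B_ack=5195
After event 3: A_seq=5261 A_ack=0 B_seq=148 B_ack=5261

5261 0 148 5261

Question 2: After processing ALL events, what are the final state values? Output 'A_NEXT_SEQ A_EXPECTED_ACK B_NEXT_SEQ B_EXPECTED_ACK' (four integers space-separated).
After event 0: A_seq=5195 A_ack=0 B_seq=0 B_ack=5195
After event 1: A_seq=5195 A_ack=0 B_seq=15 B_ack=5195
After event 2: A_seq=5195 A_ack=0 B_seq=148 B_ack=5195
After event 3: A_seq=5261 A_ack=0 B_seq=148 B_ack=5261
After event 4: A_seq=5261 A_ack=148 B_seq=148 B_ack=5261
After event 5: A_seq=5261 A_ack=148 B_seq=148 B_ack=5261

Answer: 5261 148 148 5261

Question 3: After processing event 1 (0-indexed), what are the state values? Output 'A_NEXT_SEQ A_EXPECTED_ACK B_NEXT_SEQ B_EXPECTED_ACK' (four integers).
After event 0: A_seq=5195 A_ack=0 B_seq=0 B_ack=5195
After event 1: A_seq=5195 A_ack=0 B_seq=15 B_ack=5195

5195 0 15 5195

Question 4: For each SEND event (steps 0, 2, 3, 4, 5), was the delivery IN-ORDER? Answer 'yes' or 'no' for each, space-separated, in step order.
Step 0: SEND seq=5000 -> in-order
Step 2: SEND seq=15 -> out-of-order
Step 3: SEND seq=5195 -> in-order
Step 4: SEND seq=0 -> in-order
Step 5: SEND seq=0 -> out-of-order

Answer: yes no yes yes no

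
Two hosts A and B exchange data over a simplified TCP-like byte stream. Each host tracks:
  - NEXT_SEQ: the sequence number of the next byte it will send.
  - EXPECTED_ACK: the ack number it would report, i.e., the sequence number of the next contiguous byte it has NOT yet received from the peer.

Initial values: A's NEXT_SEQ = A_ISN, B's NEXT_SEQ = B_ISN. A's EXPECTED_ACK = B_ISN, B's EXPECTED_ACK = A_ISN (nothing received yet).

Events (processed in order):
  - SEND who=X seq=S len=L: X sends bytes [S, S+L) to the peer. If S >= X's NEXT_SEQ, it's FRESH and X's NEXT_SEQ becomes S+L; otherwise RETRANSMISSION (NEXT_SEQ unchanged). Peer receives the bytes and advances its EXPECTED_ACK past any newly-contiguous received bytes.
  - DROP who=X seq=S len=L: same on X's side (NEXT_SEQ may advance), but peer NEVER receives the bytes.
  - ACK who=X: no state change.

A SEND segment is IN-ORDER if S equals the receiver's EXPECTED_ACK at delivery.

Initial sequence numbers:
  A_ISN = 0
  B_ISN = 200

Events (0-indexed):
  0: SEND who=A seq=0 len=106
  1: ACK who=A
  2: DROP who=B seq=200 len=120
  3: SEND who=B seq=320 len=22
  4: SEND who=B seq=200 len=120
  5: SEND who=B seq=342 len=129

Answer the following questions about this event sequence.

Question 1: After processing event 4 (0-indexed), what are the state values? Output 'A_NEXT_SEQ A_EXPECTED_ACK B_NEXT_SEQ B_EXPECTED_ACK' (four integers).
After event 0: A_seq=106 A_ack=200 B_seq=200 B_ack=106
After event 1: A_seq=106 A_ack=200 B_seq=200 B_ack=106
After event 2: A_seq=106 A_ack=200 B_seq=320 B_ack=106
After event 3: A_seq=106 A_ack=200 B_seq=342 B_ack=106
After event 4: A_seq=106 A_ack=342 B_seq=342 B_ack=106

106 342 342 106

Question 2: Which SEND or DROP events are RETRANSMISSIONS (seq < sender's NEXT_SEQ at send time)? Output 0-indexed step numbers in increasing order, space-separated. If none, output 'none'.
Step 0: SEND seq=0 -> fresh
Step 2: DROP seq=200 -> fresh
Step 3: SEND seq=320 -> fresh
Step 4: SEND seq=200 -> retransmit
Step 5: SEND seq=342 -> fresh

Answer: 4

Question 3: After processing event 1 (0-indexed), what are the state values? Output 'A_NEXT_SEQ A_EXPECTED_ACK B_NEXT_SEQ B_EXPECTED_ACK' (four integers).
After event 0: A_seq=106 A_ack=200 B_seq=200 B_ack=106
After event 1: A_seq=106 A_ack=200 B_seq=200 B_ack=106

106 200 200 106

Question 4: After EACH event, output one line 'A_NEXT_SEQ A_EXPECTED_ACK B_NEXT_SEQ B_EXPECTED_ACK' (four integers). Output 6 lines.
106 200 200 106
106 200 200 106
106 200 320 106
106 200 342 106
106 342 342 106
106 471 471 106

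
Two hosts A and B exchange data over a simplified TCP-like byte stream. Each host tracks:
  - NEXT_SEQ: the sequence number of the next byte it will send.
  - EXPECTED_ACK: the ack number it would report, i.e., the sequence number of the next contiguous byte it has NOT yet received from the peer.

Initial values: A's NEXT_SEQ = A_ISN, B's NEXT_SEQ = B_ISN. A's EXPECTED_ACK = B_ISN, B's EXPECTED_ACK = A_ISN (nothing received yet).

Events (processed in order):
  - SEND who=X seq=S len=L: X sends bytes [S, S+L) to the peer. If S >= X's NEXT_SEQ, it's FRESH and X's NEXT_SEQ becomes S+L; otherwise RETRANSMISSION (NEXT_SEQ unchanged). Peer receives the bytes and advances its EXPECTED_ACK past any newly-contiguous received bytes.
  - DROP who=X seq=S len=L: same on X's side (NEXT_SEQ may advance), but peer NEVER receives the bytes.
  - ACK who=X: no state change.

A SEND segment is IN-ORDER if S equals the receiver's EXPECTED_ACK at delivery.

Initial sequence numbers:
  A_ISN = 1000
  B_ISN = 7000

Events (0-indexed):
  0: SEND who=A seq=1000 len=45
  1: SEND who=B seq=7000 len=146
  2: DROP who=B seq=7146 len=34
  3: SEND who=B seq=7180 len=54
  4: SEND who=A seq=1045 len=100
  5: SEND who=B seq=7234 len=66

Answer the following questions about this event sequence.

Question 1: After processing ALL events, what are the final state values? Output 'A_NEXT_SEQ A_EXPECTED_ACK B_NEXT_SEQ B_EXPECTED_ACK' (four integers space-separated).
Answer: 1145 7146 7300 1145

Derivation:
After event 0: A_seq=1045 A_ack=7000 B_seq=7000 B_ack=1045
After event 1: A_seq=1045 A_ack=7146 B_seq=7146 B_ack=1045
After event 2: A_seq=1045 A_ack=7146 B_seq=7180 B_ack=1045
After event 3: A_seq=1045 A_ack=7146 B_seq=7234 B_ack=1045
After event 4: A_seq=1145 A_ack=7146 B_seq=7234 B_ack=1145
After event 5: A_seq=1145 A_ack=7146 B_seq=7300 B_ack=1145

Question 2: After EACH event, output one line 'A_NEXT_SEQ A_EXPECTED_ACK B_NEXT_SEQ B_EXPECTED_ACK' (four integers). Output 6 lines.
1045 7000 7000 1045
1045 7146 7146 1045
1045 7146 7180 1045
1045 7146 7234 1045
1145 7146 7234 1145
1145 7146 7300 1145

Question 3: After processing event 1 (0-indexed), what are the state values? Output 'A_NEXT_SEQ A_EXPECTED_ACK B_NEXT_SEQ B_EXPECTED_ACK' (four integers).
After event 0: A_seq=1045 A_ack=7000 B_seq=7000 B_ack=1045
After event 1: A_seq=1045 A_ack=7146 B_seq=7146 B_ack=1045

1045 7146 7146 1045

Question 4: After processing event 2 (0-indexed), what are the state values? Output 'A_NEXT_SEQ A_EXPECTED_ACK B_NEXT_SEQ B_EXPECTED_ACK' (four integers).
After event 0: A_seq=1045 A_ack=7000 B_seq=7000 B_ack=1045
After event 1: A_seq=1045 A_ack=7146 B_seq=7146 B_ack=1045
After event 2: A_seq=1045 A_ack=7146 B_seq=7180 B_ack=1045

1045 7146 7180 1045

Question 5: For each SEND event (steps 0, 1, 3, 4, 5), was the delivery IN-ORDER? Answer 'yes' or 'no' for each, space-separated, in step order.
Answer: yes yes no yes no

Derivation:
Step 0: SEND seq=1000 -> in-order
Step 1: SEND seq=7000 -> in-order
Step 3: SEND seq=7180 -> out-of-order
Step 4: SEND seq=1045 -> in-order
Step 5: SEND seq=7234 -> out-of-order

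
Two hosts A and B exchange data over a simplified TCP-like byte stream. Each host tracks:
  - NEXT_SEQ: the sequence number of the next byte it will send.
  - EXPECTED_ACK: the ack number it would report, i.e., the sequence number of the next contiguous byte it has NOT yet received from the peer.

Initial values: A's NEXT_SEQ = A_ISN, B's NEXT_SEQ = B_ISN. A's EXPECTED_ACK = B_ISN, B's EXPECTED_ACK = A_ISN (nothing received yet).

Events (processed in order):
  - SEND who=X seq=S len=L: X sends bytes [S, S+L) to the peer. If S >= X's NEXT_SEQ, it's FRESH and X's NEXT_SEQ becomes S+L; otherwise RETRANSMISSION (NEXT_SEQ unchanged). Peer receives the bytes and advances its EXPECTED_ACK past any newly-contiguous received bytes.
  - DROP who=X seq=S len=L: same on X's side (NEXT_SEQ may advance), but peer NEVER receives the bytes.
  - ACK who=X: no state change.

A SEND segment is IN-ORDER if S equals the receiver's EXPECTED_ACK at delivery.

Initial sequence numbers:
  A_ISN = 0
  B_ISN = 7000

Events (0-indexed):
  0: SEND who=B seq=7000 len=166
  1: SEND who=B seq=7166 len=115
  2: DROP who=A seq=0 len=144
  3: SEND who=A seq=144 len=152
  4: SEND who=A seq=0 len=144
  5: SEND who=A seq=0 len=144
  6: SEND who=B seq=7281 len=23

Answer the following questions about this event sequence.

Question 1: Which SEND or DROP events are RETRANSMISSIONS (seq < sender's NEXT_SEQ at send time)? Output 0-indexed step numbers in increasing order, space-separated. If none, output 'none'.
Step 0: SEND seq=7000 -> fresh
Step 1: SEND seq=7166 -> fresh
Step 2: DROP seq=0 -> fresh
Step 3: SEND seq=144 -> fresh
Step 4: SEND seq=0 -> retransmit
Step 5: SEND seq=0 -> retransmit
Step 6: SEND seq=7281 -> fresh

Answer: 4 5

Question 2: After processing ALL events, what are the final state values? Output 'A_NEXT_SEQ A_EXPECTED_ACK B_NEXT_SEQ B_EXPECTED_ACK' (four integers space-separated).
Answer: 296 7304 7304 296

Derivation:
After event 0: A_seq=0 A_ack=7166 B_seq=7166 B_ack=0
After event 1: A_seq=0 A_ack=7281 B_seq=7281 B_ack=0
After event 2: A_seq=144 A_ack=7281 B_seq=7281 B_ack=0
After event 3: A_seq=296 A_ack=7281 B_seq=7281 B_ack=0
After event 4: A_seq=296 A_ack=7281 B_seq=7281 B_ack=296
After event 5: A_seq=296 A_ack=7281 B_seq=7281 B_ack=296
After event 6: A_seq=296 A_ack=7304 B_seq=7304 B_ack=296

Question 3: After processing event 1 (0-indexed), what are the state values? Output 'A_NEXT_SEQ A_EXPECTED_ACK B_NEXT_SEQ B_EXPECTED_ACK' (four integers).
After event 0: A_seq=0 A_ack=7166 B_seq=7166 B_ack=0
After event 1: A_seq=0 A_ack=7281 B_seq=7281 B_ack=0

0 7281 7281 0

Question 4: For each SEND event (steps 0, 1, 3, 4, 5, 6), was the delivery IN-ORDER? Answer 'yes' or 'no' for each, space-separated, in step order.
Answer: yes yes no yes no yes

Derivation:
Step 0: SEND seq=7000 -> in-order
Step 1: SEND seq=7166 -> in-order
Step 3: SEND seq=144 -> out-of-order
Step 4: SEND seq=0 -> in-order
Step 5: SEND seq=0 -> out-of-order
Step 6: SEND seq=7281 -> in-order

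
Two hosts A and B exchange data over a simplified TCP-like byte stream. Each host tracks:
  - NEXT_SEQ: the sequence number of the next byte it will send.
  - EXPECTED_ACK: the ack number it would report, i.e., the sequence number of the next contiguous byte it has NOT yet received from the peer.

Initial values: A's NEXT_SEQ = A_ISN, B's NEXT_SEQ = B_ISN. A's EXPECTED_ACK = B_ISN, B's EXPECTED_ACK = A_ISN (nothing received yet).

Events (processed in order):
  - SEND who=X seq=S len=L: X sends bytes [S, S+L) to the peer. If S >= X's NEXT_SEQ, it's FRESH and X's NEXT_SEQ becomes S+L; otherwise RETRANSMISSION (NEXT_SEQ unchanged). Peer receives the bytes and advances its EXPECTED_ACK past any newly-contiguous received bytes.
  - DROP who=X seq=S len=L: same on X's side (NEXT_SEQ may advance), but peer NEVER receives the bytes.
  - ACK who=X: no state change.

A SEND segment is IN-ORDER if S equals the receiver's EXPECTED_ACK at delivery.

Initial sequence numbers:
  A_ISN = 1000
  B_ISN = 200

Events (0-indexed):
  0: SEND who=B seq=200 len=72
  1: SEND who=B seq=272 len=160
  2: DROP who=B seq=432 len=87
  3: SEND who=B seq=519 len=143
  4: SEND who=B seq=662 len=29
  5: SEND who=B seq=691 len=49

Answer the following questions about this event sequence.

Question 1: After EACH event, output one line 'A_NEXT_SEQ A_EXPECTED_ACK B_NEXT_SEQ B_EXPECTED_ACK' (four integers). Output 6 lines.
1000 272 272 1000
1000 432 432 1000
1000 432 519 1000
1000 432 662 1000
1000 432 691 1000
1000 432 740 1000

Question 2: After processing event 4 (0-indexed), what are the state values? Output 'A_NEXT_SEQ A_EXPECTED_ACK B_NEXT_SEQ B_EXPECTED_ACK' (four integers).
After event 0: A_seq=1000 A_ack=272 B_seq=272 B_ack=1000
After event 1: A_seq=1000 A_ack=432 B_seq=432 B_ack=1000
After event 2: A_seq=1000 A_ack=432 B_seq=519 B_ack=1000
After event 3: A_seq=1000 A_ack=432 B_seq=662 B_ack=1000
After event 4: A_seq=1000 A_ack=432 B_seq=691 B_ack=1000

1000 432 691 1000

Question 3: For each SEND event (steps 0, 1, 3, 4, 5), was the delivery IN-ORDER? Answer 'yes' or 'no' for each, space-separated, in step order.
Answer: yes yes no no no

Derivation:
Step 0: SEND seq=200 -> in-order
Step 1: SEND seq=272 -> in-order
Step 3: SEND seq=519 -> out-of-order
Step 4: SEND seq=662 -> out-of-order
Step 5: SEND seq=691 -> out-of-order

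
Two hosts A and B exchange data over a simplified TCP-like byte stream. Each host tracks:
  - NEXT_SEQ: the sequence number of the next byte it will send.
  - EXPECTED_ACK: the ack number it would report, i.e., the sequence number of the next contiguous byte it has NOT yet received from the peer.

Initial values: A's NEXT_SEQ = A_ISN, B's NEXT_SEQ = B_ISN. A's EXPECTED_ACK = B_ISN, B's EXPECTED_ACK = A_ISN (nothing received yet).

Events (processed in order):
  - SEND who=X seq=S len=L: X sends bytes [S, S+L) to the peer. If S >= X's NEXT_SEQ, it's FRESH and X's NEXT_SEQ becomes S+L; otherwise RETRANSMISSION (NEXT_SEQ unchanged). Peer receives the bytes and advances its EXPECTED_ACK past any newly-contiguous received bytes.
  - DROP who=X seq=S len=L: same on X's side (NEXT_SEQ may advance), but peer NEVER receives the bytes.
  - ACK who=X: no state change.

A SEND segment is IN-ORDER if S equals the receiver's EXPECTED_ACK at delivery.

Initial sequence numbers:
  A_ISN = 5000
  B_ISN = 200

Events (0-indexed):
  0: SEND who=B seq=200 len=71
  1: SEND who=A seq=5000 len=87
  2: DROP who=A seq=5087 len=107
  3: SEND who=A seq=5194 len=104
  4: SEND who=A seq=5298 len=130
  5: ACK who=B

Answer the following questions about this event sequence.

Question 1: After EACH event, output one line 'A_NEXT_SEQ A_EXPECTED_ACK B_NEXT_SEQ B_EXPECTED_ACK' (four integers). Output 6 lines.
5000 271 271 5000
5087 271 271 5087
5194 271 271 5087
5298 271 271 5087
5428 271 271 5087
5428 271 271 5087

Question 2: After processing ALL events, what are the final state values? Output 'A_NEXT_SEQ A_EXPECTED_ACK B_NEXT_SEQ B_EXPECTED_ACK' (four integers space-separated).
After event 0: A_seq=5000 A_ack=271 B_seq=271 B_ack=5000
After event 1: A_seq=5087 A_ack=271 B_seq=271 B_ack=5087
After event 2: A_seq=5194 A_ack=271 B_seq=271 B_ack=5087
After event 3: A_seq=5298 A_ack=271 B_seq=271 B_ack=5087
After event 4: A_seq=5428 A_ack=271 B_seq=271 B_ack=5087
After event 5: A_seq=5428 A_ack=271 B_seq=271 B_ack=5087

Answer: 5428 271 271 5087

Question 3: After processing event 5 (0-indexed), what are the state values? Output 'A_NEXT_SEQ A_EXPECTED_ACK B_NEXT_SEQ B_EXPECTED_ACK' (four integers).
After event 0: A_seq=5000 A_ack=271 B_seq=271 B_ack=5000
After event 1: A_seq=5087 A_ack=271 B_seq=271 B_ack=5087
After event 2: A_seq=5194 A_ack=271 B_seq=271 B_ack=5087
After event 3: A_seq=5298 A_ack=271 B_seq=271 B_ack=5087
After event 4: A_seq=5428 A_ack=271 B_seq=271 B_ack=5087
After event 5: A_seq=5428 A_ack=271 B_seq=271 B_ack=5087

5428 271 271 5087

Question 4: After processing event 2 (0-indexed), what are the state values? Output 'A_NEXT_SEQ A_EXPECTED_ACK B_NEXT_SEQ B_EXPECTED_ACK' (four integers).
After event 0: A_seq=5000 A_ack=271 B_seq=271 B_ack=5000
After event 1: A_seq=5087 A_ack=271 B_seq=271 B_ack=5087
After event 2: A_seq=5194 A_ack=271 B_seq=271 B_ack=5087

5194 271 271 5087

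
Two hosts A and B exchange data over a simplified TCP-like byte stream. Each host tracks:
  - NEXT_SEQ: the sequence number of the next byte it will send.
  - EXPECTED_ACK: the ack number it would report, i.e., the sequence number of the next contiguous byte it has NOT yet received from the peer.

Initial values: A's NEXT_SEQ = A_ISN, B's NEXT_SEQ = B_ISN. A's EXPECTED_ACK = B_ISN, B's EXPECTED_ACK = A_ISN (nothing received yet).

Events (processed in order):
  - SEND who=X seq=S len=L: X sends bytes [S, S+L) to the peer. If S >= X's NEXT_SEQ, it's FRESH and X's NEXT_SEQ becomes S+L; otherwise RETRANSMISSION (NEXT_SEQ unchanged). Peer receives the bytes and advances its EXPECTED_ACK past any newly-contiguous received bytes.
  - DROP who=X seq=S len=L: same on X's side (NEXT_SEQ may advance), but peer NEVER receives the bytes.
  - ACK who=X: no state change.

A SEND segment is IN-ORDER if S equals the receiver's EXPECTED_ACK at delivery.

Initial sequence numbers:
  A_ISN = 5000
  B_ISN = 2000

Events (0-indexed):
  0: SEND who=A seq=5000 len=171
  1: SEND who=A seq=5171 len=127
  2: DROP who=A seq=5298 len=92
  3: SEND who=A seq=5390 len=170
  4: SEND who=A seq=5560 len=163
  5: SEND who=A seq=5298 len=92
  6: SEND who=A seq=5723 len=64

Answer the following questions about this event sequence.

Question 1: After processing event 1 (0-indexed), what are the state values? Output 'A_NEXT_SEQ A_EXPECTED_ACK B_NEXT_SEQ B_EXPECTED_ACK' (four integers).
After event 0: A_seq=5171 A_ack=2000 B_seq=2000 B_ack=5171
After event 1: A_seq=5298 A_ack=2000 B_seq=2000 B_ack=5298

5298 2000 2000 5298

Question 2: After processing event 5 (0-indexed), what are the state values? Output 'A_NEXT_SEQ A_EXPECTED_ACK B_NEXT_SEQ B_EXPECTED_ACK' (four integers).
After event 0: A_seq=5171 A_ack=2000 B_seq=2000 B_ack=5171
After event 1: A_seq=5298 A_ack=2000 B_seq=2000 B_ack=5298
After event 2: A_seq=5390 A_ack=2000 B_seq=2000 B_ack=5298
After event 3: A_seq=5560 A_ack=2000 B_seq=2000 B_ack=5298
After event 4: A_seq=5723 A_ack=2000 B_seq=2000 B_ack=5298
After event 5: A_seq=5723 A_ack=2000 B_seq=2000 B_ack=5723

5723 2000 2000 5723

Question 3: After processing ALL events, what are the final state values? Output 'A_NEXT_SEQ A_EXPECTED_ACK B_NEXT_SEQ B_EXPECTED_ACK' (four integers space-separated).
Answer: 5787 2000 2000 5787

Derivation:
After event 0: A_seq=5171 A_ack=2000 B_seq=2000 B_ack=5171
After event 1: A_seq=5298 A_ack=2000 B_seq=2000 B_ack=5298
After event 2: A_seq=5390 A_ack=2000 B_seq=2000 B_ack=5298
After event 3: A_seq=5560 A_ack=2000 B_seq=2000 B_ack=5298
After event 4: A_seq=5723 A_ack=2000 B_seq=2000 B_ack=5298
After event 5: A_seq=5723 A_ack=2000 B_seq=2000 B_ack=5723
After event 6: A_seq=5787 A_ack=2000 B_seq=2000 B_ack=5787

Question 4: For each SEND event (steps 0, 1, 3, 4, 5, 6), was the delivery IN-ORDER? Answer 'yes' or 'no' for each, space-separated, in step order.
Answer: yes yes no no yes yes

Derivation:
Step 0: SEND seq=5000 -> in-order
Step 1: SEND seq=5171 -> in-order
Step 3: SEND seq=5390 -> out-of-order
Step 4: SEND seq=5560 -> out-of-order
Step 5: SEND seq=5298 -> in-order
Step 6: SEND seq=5723 -> in-order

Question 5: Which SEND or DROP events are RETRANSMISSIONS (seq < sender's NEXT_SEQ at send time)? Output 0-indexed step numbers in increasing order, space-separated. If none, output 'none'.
Step 0: SEND seq=5000 -> fresh
Step 1: SEND seq=5171 -> fresh
Step 2: DROP seq=5298 -> fresh
Step 3: SEND seq=5390 -> fresh
Step 4: SEND seq=5560 -> fresh
Step 5: SEND seq=5298 -> retransmit
Step 6: SEND seq=5723 -> fresh

Answer: 5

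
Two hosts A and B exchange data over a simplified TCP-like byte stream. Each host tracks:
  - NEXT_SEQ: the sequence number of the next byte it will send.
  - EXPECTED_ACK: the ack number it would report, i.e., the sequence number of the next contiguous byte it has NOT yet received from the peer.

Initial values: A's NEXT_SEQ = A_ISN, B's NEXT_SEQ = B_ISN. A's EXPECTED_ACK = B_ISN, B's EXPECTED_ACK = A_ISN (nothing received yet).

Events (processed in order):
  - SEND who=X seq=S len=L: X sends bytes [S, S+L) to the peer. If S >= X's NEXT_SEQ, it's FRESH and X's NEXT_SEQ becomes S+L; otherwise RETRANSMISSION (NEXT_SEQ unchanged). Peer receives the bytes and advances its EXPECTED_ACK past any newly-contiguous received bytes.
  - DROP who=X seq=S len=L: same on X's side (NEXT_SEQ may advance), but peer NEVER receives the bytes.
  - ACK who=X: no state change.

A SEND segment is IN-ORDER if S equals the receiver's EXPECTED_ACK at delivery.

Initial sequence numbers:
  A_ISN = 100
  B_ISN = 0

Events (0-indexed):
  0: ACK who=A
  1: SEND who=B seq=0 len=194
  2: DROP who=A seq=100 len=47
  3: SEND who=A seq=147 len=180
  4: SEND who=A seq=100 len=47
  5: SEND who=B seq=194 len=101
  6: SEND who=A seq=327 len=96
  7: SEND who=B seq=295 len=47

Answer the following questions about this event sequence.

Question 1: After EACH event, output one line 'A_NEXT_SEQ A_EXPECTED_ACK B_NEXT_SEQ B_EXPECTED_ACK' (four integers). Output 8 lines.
100 0 0 100
100 194 194 100
147 194 194 100
327 194 194 100
327 194 194 327
327 295 295 327
423 295 295 423
423 342 342 423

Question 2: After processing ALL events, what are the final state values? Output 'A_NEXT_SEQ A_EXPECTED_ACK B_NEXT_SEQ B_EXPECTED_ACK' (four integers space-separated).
After event 0: A_seq=100 A_ack=0 B_seq=0 B_ack=100
After event 1: A_seq=100 A_ack=194 B_seq=194 B_ack=100
After event 2: A_seq=147 A_ack=194 B_seq=194 B_ack=100
After event 3: A_seq=327 A_ack=194 B_seq=194 B_ack=100
After event 4: A_seq=327 A_ack=194 B_seq=194 B_ack=327
After event 5: A_seq=327 A_ack=295 B_seq=295 B_ack=327
After event 6: A_seq=423 A_ack=295 B_seq=295 B_ack=423
After event 7: A_seq=423 A_ack=342 B_seq=342 B_ack=423

Answer: 423 342 342 423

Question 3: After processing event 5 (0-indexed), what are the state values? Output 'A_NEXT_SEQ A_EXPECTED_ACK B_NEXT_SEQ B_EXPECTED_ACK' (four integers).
After event 0: A_seq=100 A_ack=0 B_seq=0 B_ack=100
After event 1: A_seq=100 A_ack=194 B_seq=194 B_ack=100
After event 2: A_seq=147 A_ack=194 B_seq=194 B_ack=100
After event 3: A_seq=327 A_ack=194 B_seq=194 B_ack=100
After event 4: A_seq=327 A_ack=194 B_seq=194 B_ack=327
After event 5: A_seq=327 A_ack=295 B_seq=295 B_ack=327

327 295 295 327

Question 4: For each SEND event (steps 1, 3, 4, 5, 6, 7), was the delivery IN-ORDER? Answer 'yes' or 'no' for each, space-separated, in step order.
Step 1: SEND seq=0 -> in-order
Step 3: SEND seq=147 -> out-of-order
Step 4: SEND seq=100 -> in-order
Step 5: SEND seq=194 -> in-order
Step 6: SEND seq=327 -> in-order
Step 7: SEND seq=295 -> in-order

Answer: yes no yes yes yes yes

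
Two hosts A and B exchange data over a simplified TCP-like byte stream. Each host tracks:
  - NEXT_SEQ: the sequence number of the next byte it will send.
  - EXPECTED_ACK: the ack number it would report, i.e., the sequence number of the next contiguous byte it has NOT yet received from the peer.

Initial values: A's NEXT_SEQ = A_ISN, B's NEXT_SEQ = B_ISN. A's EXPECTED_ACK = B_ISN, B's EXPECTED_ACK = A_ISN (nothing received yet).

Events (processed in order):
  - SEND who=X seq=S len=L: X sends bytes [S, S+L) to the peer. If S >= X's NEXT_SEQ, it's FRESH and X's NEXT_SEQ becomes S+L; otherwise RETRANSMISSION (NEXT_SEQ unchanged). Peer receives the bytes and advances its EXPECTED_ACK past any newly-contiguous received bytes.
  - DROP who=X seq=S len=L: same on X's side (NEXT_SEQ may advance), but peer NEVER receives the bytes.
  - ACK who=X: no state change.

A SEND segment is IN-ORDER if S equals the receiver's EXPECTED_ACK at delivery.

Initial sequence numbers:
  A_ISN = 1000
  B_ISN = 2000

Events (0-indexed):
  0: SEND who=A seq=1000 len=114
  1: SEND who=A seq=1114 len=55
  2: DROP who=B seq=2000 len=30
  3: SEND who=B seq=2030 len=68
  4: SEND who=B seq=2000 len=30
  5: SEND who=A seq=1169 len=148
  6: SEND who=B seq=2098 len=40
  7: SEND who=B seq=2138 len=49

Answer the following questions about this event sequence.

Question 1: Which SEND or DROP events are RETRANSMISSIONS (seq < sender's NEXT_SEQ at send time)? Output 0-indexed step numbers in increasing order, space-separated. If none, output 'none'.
Answer: 4

Derivation:
Step 0: SEND seq=1000 -> fresh
Step 1: SEND seq=1114 -> fresh
Step 2: DROP seq=2000 -> fresh
Step 3: SEND seq=2030 -> fresh
Step 4: SEND seq=2000 -> retransmit
Step 5: SEND seq=1169 -> fresh
Step 6: SEND seq=2098 -> fresh
Step 7: SEND seq=2138 -> fresh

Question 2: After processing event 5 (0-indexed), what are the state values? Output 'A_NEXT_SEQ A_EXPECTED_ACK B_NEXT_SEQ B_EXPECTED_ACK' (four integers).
After event 0: A_seq=1114 A_ack=2000 B_seq=2000 B_ack=1114
After event 1: A_seq=1169 A_ack=2000 B_seq=2000 B_ack=1169
After event 2: A_seq=1169 A_ack=2000 B_seq=2030 B_ack=1169
After event 3: A_seq=1169 A_ack=2000 B_seq=2098 B_ack=1169
After event 4: A_seq=1169 A_ack=2098 B_seq=2098 B_ack=1169
After event 5: A_seq=1317 A_ack=2098 B_seq=2098 B_ack=1317

1317 2098 2098 1317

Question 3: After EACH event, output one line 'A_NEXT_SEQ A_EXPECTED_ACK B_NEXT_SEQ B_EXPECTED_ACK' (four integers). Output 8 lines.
1114 2000 2000 1114
1169 2000 2000 1169
1169 2000 2030 1169
1169 2000 2098 1169
1169 2098 2098 1169
1317 2098 2098 1317
1317 2138 2138 1317
1317 2187 2187 1317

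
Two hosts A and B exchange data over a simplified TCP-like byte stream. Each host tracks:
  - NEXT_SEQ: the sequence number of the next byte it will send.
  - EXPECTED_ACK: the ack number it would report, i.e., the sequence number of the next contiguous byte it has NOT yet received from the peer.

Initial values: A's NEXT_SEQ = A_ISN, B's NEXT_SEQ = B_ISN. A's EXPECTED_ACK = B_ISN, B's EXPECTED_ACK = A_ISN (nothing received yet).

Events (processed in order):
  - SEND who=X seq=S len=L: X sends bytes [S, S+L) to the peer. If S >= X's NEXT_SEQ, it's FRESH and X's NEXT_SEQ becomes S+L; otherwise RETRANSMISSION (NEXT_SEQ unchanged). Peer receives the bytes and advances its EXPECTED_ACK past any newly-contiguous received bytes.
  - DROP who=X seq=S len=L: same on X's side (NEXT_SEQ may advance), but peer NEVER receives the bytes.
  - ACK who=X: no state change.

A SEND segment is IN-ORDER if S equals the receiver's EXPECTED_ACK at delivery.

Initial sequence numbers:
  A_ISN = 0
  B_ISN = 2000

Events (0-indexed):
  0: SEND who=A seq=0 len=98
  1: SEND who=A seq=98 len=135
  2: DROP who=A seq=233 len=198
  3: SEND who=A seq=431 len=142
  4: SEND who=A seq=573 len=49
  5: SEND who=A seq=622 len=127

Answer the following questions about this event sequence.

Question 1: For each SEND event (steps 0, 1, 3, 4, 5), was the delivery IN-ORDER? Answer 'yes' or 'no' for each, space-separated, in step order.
Step 0: SEND seq=0 -> in-order
Step 1: SEND seq=98 -> in-order
Step 3: SEND seq=431 -> out-of-order
Step 4: SEND seq=573 -> out-of-order
Step 5: SEND seq=622 -> out-of-order

Answer: yes yes no no no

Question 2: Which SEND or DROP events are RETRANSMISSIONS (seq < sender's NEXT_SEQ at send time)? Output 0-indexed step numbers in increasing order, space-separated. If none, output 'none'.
Answer: none

Derivation:
Step 0: SEND seq=0 -> fresh
Step 1: SEND seq=98 -> fresh
Step 2: DROP seq=233 -> fresh
Step 3: SEND seq=431 -> fresh
Step 4: SEND seq=573 -> fresh
Step 5: SEND seq=622 -> fresh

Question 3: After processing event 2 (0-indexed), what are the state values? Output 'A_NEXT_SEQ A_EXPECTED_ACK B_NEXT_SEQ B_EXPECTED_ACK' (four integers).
After event 0: A_seq=98 A_ack=2000 B_seq=2000 B_ack=98
After event 1: A_seq=233 A_ack=2000 B_seq=2000 B_ack=233
After event 2: A_seq=431 A_ack=2000 B_seq=2000 B_ack=233

431 2000 2000 233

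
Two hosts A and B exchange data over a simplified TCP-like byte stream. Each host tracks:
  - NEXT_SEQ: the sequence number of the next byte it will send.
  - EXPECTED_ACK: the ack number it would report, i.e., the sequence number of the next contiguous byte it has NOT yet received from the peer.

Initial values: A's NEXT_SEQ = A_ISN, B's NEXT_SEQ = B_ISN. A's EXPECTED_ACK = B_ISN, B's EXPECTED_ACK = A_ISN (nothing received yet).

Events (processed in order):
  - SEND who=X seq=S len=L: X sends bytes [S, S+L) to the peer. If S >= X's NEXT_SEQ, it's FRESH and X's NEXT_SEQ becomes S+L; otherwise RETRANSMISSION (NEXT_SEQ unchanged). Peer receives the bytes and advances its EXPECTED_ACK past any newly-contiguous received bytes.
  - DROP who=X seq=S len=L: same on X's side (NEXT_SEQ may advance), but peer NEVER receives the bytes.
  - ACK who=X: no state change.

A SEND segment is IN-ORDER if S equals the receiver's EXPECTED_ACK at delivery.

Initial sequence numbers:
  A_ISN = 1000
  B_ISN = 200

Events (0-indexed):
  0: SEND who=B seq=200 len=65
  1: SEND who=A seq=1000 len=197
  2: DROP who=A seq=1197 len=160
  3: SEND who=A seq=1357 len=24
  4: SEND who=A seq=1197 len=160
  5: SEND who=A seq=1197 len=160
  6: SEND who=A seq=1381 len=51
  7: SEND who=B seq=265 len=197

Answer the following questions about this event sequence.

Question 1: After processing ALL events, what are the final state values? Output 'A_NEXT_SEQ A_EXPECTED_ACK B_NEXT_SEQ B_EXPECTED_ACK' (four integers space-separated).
After event 0: A_seq=1000 A_ack=265 B_seq=265 B_ack=1000
After event 1: A_seq=1197 A_ack=265 B_seq=265 B_ack=1197
After event 2: A_seq=1357 A_ack=265 B_seq=265 B_ack=1197
After event 3: A_seq=1381 A_ack=265 B_seq=265 B_ack=1197
After event 4: A_seq=1381 A_ack=265 B_seq=265 B_ack=1381
After event 5: A_seq=1381 A_ack=265 B_seq=265 B_ack=1381
After event 6: A_seq=1432 A_ack=265 B_seq=265 B_ack=1432
After event 7: A_seq=1432 A_ack=462 B_seq=462 B_ack=1432

Answer: 1432 462 462 1432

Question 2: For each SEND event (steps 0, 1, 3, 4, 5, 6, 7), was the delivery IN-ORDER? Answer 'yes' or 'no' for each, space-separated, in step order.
Step 0: SEND seq=200 -> in-order
Step 1: SEND seq=1000 -> in-order
Step 3: SEND seq=1357 -> out-of-order
Step 4: SEND seq=1197 -> in-order
Step 5: SEND seq=1197 -> out-of-order
Step 6: SEND seq=1381 -> in-order
Step 7: SEND seq=265 -> in-order

Answer: yes yes no yes no yes yes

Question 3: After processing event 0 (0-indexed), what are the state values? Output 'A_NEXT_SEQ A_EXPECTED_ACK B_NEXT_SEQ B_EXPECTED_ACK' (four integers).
After event 0: A_seq=1000 A_ack=265 B_seq=265 B_ack=1000

1000 265 265 1000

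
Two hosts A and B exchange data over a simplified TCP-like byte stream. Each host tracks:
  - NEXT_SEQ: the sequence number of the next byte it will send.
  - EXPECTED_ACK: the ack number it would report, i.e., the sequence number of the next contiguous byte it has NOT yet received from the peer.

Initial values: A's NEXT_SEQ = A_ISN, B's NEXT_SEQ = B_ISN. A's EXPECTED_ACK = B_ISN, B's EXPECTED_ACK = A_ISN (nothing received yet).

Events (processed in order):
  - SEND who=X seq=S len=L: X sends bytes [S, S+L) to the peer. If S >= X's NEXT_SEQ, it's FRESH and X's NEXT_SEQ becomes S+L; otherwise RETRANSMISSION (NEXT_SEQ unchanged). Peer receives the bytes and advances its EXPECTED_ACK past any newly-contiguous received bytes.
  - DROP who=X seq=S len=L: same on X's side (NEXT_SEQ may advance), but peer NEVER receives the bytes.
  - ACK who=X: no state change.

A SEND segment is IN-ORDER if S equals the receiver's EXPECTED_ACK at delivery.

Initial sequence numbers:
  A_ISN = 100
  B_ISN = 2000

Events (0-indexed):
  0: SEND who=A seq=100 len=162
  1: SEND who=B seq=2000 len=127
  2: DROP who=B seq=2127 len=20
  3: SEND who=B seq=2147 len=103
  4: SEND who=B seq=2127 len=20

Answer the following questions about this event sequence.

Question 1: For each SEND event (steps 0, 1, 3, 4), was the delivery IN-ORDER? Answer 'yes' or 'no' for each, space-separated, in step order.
Answer: yes yes no yes

Derivation:
Step 0: SEND seq=100 -> in-order
Step 1: SEND seq=2000 -> in-order
Step 3: SEND seq=2147 -> out-of-order
Step 4: SEND seq=2127 -> in-order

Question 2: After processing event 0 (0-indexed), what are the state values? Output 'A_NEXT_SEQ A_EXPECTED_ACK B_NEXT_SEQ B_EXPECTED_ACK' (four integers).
After event 0: A_seq=262 A_ack=2000 B_seq=2000 B_ack=262

262 2000 2000 262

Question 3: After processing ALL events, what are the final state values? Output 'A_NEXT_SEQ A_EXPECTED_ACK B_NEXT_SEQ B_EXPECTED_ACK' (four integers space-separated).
Answer: 262 2250 2250 262

Derivation:
After event 0: A_seq=262 A_ack=2000 B_seq=2000 B_ack=262
After event 1: A_seq=262 A_ack=2127 B_seq=2127 B_ack=262
After event 2: A_seq=262 A_ack=2127 B_seq=2147 B_ack=262
After event 3: A_seq=262 A_ack=2127 B_seq=2250 B_ack=262
After event 4: A_seq=262 A_ack=2250 B_seq=2250 B_ack=262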